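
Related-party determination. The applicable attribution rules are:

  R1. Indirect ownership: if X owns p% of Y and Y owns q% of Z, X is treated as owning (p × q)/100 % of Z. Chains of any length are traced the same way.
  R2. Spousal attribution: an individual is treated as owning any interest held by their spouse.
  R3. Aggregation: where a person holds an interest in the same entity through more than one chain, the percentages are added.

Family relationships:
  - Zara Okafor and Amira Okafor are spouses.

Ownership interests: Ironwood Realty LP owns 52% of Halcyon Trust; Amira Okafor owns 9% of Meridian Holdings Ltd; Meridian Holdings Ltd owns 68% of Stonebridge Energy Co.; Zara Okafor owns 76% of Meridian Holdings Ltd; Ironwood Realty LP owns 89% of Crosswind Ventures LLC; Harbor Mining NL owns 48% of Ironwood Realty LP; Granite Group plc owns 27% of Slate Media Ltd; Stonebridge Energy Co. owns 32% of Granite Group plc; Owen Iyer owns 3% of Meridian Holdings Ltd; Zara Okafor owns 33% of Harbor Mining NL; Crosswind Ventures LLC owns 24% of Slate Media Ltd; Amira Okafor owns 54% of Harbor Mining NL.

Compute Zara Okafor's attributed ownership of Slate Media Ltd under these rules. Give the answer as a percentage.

By spousal attribution (R2), Zara Okafor is treated as also owning Amira Okafor's interest in Harbor Mining NL, giving 33% + 54% = 87%.
By spousal attribution (R2), Zara Okafor is treated as also owning Amira Okafor's interest in Meridian Holdings Ltd, giving 76% + 9% = 85%.
Chain via Harbor Mining NL → Ironwood Realty LP → Crosswind Ventures LLC (R1): 87% × 48% × 89% × 24% = 8.919936% of Slate Media Ltd.
Chain via Meridian Holdings Ltd → Stonebridge Energy Co. → Granite Group plc (R1): 85% × 68% × 32% × 27% = 4.99392% of Slate Media Ltd.
Aggregating (R3): 8.919936% + 4.99392% = 13.913856%.

13.913856%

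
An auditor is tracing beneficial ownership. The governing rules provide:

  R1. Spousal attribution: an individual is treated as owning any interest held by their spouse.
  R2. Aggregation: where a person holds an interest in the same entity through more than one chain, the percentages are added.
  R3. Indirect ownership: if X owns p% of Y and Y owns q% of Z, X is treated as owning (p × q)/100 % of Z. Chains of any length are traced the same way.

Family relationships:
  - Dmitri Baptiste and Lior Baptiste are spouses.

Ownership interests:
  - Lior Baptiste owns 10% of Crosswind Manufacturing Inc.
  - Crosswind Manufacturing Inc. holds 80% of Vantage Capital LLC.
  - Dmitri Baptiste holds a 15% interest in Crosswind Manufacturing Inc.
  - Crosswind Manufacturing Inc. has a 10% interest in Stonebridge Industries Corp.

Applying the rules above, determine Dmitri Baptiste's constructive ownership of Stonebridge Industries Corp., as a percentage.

By spousal attribution (R1), Dmitri Baptiste is treated as also owning Lior Baptiste's interest in Crosswind Manufacturing Inc, giving 15% + 10% = 25%.
Chain via Crosswind Manufacturing Inc. (R3): 25% × 10% = 2.5% of Stonebridge Industries Corp.

2.5%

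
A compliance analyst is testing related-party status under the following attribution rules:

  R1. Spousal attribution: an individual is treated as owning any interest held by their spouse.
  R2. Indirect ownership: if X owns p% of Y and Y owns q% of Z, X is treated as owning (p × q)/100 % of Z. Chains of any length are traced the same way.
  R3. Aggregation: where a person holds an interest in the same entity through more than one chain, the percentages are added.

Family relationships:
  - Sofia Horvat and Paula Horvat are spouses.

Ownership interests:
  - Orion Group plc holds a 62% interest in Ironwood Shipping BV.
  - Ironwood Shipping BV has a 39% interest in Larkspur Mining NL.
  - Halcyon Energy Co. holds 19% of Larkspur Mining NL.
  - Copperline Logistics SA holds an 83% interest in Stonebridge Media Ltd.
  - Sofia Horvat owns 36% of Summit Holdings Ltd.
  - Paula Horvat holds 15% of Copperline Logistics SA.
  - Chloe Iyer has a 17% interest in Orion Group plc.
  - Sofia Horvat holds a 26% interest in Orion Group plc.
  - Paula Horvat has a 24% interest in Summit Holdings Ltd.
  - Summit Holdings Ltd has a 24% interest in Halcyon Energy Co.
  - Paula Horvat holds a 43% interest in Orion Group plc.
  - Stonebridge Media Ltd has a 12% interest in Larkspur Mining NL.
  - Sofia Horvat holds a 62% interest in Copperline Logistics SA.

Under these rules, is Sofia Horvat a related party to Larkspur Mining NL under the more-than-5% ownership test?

By spousal attribution (R1), Sofia Horvat is treated as also owning Paula Horvat's interest in Summit Holdings Ltd, giving 36% + 24% = 60%.
By spousal attribution (R1), Sofia Horvat is treated as also owning Paula Horvat's interest in Copperline Logistics SA, giving 62% + 15% = 77%.
By spousal attribution (R1), Sofia Horvat is treated as also owning Paula Horvat's interest in Orion Group plc, giving 26% + 43% = 69%.
Chain via Summit Holdings Ltd → Halcyon Energy Co. (R2): 60% × 24% × 19% = 2.736% of Larkspur Mining NL.
Chain via Copperline Logistics SA → Stonebridge Media Ltd (R2): 77% × 83% × 12% = 7.6692% of Larkspur Mining NL.
Chain via Orion Group plc → Ironwood Shipping BV (R2): 69% × 62% × 39% = 16.6842% of Larkspur Mining NL.
Aggregating (R3): 2.736% + 7.6692% + 16.6842% = 27.0894%.
27.0894% exceeds the 5% threshold, so Sofia is a related party to Larkspur Mining NL.

Yes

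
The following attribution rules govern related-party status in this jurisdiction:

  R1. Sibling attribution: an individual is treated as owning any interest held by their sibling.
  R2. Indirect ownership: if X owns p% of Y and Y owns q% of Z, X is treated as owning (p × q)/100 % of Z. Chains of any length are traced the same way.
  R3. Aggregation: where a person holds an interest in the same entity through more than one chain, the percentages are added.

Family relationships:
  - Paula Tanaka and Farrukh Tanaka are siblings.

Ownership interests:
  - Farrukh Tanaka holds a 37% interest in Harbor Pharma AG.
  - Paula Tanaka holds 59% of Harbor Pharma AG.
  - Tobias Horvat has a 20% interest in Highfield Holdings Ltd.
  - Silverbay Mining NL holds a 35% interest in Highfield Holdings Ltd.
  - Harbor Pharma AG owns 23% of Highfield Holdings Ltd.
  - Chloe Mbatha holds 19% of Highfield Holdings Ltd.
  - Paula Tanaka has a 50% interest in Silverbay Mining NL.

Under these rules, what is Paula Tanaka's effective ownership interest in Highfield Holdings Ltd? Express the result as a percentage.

39.58%

By sibling attribution (R1), Paula Tanaka is treated as also owning Farrukh Tanaka's interest in Harbor Pharma AG, giving 59% + 37% = 96%.
Chain via Harbor Pharma AG (R2): 96% × 23% = 22.08% of Highfield Holdings Ltd.
Chain via Silverbay Mining NL (R2): 50% × 35% = 17.5% of Highfield Holdings Ltd.
Aggregating (R3): 22.08% + 17.5% = 39.58%.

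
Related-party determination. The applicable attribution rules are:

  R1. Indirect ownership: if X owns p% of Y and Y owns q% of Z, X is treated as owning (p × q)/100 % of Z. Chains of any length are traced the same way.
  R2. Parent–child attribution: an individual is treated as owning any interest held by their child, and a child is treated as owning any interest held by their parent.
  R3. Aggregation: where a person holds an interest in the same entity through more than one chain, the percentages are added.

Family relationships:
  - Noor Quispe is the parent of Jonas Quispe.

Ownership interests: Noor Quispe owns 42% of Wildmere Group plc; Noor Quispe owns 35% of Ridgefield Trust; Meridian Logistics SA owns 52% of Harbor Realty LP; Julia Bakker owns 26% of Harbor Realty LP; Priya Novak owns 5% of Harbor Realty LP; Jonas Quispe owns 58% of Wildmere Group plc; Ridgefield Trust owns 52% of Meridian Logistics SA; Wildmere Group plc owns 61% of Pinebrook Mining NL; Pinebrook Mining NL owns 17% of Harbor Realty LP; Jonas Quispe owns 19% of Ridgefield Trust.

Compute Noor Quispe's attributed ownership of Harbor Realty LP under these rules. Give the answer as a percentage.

24.9716%

By parent–child attribution (R2), Noor Quispe is treated as also owning Jonas Quispe's interest in Ridgefield Trust, giving 35% + 19% = 54%.
By parent–child attribution (R2), Noor Quispe is treated as also owning Jonas Quispe's interest in Wildmere Group plc, giving 42% + 58% = 100%.
Chain via Ridgefield Trust → Meridian Logistics SA (R1): 54% × 52% × 52% = 14.6016% of Harbor Realty LP.
Chain via Wildmere Group plc → Pinebrook Mining NL (R1): 100% × 61% × 17% = 10.37% of Harbor Realty LP.
Aggregating (R3): 14.6016% + 10.37% = 24.9716%.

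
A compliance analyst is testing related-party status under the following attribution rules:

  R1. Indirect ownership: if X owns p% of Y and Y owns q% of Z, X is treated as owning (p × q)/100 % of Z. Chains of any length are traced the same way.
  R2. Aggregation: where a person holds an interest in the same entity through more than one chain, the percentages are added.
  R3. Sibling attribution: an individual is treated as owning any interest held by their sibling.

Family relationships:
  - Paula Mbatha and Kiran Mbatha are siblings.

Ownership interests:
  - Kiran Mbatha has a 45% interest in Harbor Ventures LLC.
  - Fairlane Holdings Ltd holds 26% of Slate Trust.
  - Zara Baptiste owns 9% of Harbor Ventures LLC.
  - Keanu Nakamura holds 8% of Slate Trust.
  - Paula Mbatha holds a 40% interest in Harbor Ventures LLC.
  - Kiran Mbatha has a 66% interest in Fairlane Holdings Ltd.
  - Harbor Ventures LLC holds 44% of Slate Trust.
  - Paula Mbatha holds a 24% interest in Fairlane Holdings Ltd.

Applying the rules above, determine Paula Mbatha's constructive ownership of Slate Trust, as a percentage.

60.8%

By sibling attribution (R3), Paula Mbatha is treated as also owning Kiran Mbatha's interest in Harbor Ventures LLC, giving 40% + 45% = 85%.
By sibling attribution (R3), Paula Mbatha is treated as also owning Kiran Mbatha's interest in Fairlane Holdings Ltd, giving 24% + 66% = 90%.
Chain via Harbor Ventures LLC (R1): 85% × 44% = 37.4% of Slate Trust.
Chain via Fairlane Holdings Ltd (R1): 90% × 26% = 23.4% of Slate Trust.
Aggregating (R2): 37.4% + 23.4% = 60.8%.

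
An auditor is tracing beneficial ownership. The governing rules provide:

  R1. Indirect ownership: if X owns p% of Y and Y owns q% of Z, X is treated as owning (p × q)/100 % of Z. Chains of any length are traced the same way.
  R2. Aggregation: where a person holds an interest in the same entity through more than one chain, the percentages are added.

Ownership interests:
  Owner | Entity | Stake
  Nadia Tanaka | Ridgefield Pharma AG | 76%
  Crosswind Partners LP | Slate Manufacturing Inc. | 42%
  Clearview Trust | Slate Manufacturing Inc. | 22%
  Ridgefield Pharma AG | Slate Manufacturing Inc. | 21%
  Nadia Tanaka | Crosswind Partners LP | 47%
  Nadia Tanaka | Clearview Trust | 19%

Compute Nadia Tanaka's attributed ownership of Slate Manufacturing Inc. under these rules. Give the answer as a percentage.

39.88%

Chain via Ridgefield Pharma AG (R1): 76% × 21% = 15.96% of Slate Manufacturing Inc.
Chain via Clearview Trust (R1): 19% × 22% = 4.18% of Slate Manufacturing Inc.
Chain via Crosswind Partners LP (R1): 47% × 42% = 19.74% of Slate Manufacturing Inc.
Aggregating (R2): 15.96% + 4.18% + 19.74% = 39.88%.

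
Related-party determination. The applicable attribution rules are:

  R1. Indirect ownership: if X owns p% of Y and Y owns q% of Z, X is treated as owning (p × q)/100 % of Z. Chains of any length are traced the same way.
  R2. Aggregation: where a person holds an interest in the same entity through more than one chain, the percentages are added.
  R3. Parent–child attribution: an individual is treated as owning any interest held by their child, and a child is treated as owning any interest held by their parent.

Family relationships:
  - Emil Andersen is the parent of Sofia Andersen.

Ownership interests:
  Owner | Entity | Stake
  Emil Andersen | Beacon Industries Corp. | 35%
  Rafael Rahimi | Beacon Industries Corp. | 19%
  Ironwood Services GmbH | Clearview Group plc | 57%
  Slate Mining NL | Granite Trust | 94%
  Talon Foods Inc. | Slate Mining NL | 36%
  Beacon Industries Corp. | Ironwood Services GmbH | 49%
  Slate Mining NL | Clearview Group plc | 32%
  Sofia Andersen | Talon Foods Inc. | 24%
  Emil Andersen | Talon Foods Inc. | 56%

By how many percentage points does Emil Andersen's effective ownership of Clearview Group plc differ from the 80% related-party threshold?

61.0085

By parent–child attribution (R3), Emil Andersen is treated as also owning Sofia Andersen's interest in Talon Foods Inc, giving 56% + 24% = 80%.
Chain via Talon Foods Inc. → Slate Mining NL (R1): 80% × 36% × 32% = 9.216% of Clearview Group plc.
Chain via Beacon Industries Corp. → Ironwood Services GmbH (R1): 35% × 49% × 57% = 9.7755% of Clearview Group plc.
Aggregating (R2): 9.216% + 9.7755% = 18.9915%.
18.9915% falls short of the 80% threshold by 61.0085 percentage points.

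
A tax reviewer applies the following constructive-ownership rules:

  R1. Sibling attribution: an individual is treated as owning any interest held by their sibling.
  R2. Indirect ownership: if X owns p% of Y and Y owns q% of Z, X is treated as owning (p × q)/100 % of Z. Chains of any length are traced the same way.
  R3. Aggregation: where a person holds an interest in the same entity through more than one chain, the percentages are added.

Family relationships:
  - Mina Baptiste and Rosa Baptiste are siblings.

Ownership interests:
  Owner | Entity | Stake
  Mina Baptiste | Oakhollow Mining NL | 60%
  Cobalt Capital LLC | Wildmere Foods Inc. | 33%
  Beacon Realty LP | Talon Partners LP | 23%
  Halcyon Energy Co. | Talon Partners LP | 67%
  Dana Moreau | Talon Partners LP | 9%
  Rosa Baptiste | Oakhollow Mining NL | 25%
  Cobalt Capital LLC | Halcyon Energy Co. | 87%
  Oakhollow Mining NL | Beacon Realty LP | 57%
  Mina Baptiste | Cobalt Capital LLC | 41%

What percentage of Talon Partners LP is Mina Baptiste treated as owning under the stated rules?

By sibling attribution (R1), Mina Baptiste is treated as also owning Rosa Baptiste's interest in Oakhollow Mining NL, giving 60% + 25% = 85%.
Chain via Cobalt Capital LLC → Halcyon Energy Co. (R2): 41% × 87% × 67% = 23.8989% of Talon Partners LP.
Chain via Oakhollow Mining NL → Beacon Realty LP (R2): 85% × 57% × 23% = 11.1435% of Talon Partners LP.
Aggregating (R3): 23.8989% + 11.1435% = 35.0424%.

35.0424%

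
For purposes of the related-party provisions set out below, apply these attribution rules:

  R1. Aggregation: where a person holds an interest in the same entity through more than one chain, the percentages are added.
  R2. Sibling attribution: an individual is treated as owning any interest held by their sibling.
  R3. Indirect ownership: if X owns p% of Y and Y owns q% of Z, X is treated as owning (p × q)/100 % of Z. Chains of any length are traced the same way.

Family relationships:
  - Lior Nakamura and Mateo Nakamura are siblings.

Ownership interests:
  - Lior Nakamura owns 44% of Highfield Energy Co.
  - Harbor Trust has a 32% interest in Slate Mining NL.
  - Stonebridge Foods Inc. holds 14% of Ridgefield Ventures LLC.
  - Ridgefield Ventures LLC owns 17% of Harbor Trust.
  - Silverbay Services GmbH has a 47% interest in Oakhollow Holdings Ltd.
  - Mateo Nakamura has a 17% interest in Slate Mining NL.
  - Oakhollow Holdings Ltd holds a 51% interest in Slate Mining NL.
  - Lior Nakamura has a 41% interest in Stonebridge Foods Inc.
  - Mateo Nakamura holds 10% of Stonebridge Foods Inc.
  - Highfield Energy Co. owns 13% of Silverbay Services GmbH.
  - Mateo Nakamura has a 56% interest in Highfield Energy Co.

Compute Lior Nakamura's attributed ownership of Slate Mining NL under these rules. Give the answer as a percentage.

By sibling attribution (R2), Lior Nakamura is treated as also owning Mateo Nakamura's interest in Highfield Energy Co, giving 44% + 56% = 100%.
By sibling attribution (R2), Lior Nakamura is treated as also owning Mateo Nakamura's interest in Stonebridge Foods Inc, giving 41% + 10% = 51%.
By sibling attribution (R2), Lior Nakamura is treated as owning Mateo Nakamura's 17% interest in Slate Mining NL.
Chain via Highfield Energy Co. → Silverbay Services GmbH → Oakhollow Holdings Ltd (R3): 100% × 13% × 47% × 51% = 3.1161% of Slate Mining NL.
Chain via Stonebridge Foods Inc. → Ridgefield Ventures LLC → Harbor Trust (R3): 51% × 14% × 17% × 32% = 0.388416% of Slate Mining NL.
Direct interest in Slate Mining NL: 17%.
Aggregating (R1): 3.1161% + 0.388416% + 17% = 20.504516%.

20.504516%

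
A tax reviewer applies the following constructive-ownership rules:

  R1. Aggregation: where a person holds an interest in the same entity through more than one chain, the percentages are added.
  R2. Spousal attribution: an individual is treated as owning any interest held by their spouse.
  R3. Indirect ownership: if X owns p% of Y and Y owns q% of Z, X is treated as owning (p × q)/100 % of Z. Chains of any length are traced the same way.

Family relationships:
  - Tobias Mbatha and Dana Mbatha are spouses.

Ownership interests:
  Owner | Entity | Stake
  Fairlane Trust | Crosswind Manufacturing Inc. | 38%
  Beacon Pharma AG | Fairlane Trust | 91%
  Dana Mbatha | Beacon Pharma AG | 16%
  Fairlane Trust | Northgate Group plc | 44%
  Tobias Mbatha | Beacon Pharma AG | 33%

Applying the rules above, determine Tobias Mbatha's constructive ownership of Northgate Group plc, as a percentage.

19.6196%

By spousal attribution (R2), Tobias Mbatha is treated as also owning Dana Mbatha's interest in Beacon Pharma AG, giving 33% + 16% = 49%.
Chain via Beacon Pharma AG → Fairlane Trust (R3): 49% × 91% × 44% = 19.6196% of Northgate Group plc.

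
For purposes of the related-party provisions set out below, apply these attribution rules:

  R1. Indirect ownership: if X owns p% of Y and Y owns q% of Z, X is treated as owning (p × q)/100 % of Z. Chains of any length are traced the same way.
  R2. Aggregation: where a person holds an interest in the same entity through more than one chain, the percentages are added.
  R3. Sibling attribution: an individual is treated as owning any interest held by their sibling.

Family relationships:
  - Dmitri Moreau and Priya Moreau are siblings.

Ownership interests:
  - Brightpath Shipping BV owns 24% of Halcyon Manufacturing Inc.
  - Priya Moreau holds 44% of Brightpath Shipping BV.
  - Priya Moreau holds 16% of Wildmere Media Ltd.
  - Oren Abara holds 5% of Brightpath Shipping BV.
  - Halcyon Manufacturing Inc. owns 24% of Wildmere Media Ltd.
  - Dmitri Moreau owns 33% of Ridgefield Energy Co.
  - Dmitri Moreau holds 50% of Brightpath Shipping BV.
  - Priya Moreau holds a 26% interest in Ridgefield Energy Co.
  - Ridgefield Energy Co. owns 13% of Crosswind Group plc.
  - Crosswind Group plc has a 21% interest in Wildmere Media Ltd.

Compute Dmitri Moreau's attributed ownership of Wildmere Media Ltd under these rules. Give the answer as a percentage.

23.0251%

By sibling attribution (R3), Dmitri Moreau is treated as also owning Priya Moreau's interest in Ridgefield Energy Co, giving 33% + 26% = 59%.
By sibling attribution (R3), Dmitri Moreau is treated as also owning Priya Moreau's interest in Brightpath Shipping BV, giving 50% + 44% = 94%.
By sibling attribution (R3), Dmitri Moreau is treated as owning Priya Moreau's 16% interest in Wildmere Media Ltd.
Chain via Ridgefield Energy Co. → Crosswind Group plc (R1): 59% × 13% × 21% = 1.6107% of Wildmere Media Ltd.
Chain via Brightpath Shipping BV → Halcyon Manufacturing Inc. (R1): 94% × 24% × 24% = 5.4144% of Wildmere Media Ltd.
Direct interest in Wildmere Media Ltd: 16%.
Aggregating (R2): 1.6107% + 5.4144% + 16% = 23.0251%.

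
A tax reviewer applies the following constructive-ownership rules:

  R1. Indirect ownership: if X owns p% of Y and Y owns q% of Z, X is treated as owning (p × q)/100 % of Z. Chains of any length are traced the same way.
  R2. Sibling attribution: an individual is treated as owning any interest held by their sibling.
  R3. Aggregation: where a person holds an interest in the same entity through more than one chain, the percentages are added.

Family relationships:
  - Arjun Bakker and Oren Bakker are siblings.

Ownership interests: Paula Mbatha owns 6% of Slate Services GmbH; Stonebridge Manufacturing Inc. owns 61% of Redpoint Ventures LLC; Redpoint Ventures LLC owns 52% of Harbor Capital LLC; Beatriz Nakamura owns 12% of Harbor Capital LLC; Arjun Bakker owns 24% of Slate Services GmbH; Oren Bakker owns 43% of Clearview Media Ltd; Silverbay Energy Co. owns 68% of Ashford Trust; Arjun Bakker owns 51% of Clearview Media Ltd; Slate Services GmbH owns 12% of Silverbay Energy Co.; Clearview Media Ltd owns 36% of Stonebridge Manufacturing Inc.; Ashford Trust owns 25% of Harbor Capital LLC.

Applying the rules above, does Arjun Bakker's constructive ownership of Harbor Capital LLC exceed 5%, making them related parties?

By sibling attribution (R2), Arjun Bakker is treated as also owning Oren Bakker's interest in Clearview Media Ltd, giving 51% + 43% = 94%.
Chain via Clearview Media Ltd → Stonebridge Manufacturing Inc. → Redpoint Ventures LLC (R1): 94% × 36% × 61% × 52% = 10.734048% of Harbor Capital LLC.
Chain via Slate Services GmbH → Silverbay Energy Co. → Ashford Trust (R1): 24% × 12% × 68% × 25% = 0.4896% of Harbor Capital LLC.
Aggregating (R3): 10.734048% + 0.4896% = 11.223648%.
11.223648% exceeds the 5% threshold, so Arjun is a related party to Harbor Capital LLC.

Yes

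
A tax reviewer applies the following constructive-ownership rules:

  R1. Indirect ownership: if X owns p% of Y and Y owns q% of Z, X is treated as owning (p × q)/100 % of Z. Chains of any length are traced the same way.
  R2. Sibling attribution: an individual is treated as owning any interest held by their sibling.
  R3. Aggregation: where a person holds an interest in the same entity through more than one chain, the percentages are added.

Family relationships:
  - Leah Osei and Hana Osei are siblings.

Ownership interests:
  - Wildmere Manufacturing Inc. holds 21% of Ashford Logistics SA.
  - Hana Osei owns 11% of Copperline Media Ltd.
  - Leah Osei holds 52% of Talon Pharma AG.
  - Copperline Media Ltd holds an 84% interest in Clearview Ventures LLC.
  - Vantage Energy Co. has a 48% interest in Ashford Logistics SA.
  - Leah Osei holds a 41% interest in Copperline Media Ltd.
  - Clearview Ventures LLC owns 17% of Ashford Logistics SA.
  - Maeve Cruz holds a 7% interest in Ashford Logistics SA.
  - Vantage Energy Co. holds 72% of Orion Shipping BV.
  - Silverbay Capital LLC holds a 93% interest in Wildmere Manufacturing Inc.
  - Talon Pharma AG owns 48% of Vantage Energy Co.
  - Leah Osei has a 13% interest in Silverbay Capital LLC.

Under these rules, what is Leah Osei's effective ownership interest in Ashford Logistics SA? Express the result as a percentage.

21.9453%

By sibling attribution (R2), Leah Osei is treated as also owning Hana Osei's interest in Copperline Media Ltd, giving 41% + 11% = 52%.
Chain via Copperline Media Ltd → Clearview Ventures LLC (R1): 52% × 84% × 17% = 7.4256% of Ashford Logistics SA.
Chain via Talon Pharma AG → Vantage Energy Co. (R1): 52% × 48% × 48% = 11.9808% of Ashford Logistics SA.
Chain via Silverbay Capital LLC → Wildmere Manufacturing Inc. (R1): 13% × 93% × 21% = 2.5389% of Ashford Logistics SA.
Aggregating (R3): 7.4256% + 11.9808% + 2.5389% = 21.9453%.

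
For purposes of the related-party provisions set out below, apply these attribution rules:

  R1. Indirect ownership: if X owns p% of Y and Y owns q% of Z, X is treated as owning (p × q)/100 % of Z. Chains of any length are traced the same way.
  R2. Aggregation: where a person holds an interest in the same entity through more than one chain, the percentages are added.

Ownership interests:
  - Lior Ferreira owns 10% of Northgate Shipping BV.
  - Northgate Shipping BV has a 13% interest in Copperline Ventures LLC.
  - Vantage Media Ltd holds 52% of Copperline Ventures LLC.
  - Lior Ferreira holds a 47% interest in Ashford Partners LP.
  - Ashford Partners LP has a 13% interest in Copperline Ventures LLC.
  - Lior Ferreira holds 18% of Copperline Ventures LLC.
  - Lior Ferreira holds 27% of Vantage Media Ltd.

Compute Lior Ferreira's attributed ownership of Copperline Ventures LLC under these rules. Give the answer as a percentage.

Chain via Vantage Media Ltd (R1): 27% × 52% = 14.04% of Copperline Ventures LLC.
Chain via Ashford Partners LP (R1): 47% × 13% = 6.11% of Copperline Ventures LLC.
Chain via Northgate Shipping BV (R1): 10% × 13% = 1.3% of Copperline Ventures LLC.
Direct interest in Copperline Ventures LLC: 18%.
Aggregating (R2): 14.04% + 6.11% + 1.3% + 18% = 39.45%.

39.45%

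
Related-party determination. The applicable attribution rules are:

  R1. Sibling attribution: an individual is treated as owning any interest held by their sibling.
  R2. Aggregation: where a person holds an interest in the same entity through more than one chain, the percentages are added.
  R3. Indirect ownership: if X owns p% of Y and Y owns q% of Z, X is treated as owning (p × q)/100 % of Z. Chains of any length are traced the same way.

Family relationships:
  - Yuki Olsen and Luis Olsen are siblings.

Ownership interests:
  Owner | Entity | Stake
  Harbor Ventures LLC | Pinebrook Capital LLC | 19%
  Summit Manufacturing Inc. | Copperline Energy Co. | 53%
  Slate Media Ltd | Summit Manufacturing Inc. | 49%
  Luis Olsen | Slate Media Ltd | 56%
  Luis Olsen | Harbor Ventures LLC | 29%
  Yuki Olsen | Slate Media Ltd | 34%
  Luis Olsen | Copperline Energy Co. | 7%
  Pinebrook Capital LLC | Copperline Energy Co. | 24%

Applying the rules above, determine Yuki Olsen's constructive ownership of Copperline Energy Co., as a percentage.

By sibling attribution (R1), Yuki Olsen is treated as also owning Luis Olsen's interest in Slate Media Ltd, giving 34% + 56% = 90%.
By sibling attribution (R1), Yuki Olsen is treated as owning Luis Olsen's 29% interest in Harbor Ventures LLC.
By sibling attribution (R1), Yuki Olsen is treated as owning Luis Olsen's 7% interest in Copperline Energy Co.
Chain via Slate Media Ltd → Summit Manufacturing Inc. (R3): 90% × 49% × 53% = 23.373% of Copperline Energy Co.
Chain via Harbor Ventures LLC → Pinebrook Capital LLC (R3): 29% × 19% × 24% = 1.3224% of Copperline Energy Co.
Direct interest in Copperline Energy Co: 7%.
Aggregating (R2): 23.373% + 1.3224% + 7% = 31.6954%.

31.6954%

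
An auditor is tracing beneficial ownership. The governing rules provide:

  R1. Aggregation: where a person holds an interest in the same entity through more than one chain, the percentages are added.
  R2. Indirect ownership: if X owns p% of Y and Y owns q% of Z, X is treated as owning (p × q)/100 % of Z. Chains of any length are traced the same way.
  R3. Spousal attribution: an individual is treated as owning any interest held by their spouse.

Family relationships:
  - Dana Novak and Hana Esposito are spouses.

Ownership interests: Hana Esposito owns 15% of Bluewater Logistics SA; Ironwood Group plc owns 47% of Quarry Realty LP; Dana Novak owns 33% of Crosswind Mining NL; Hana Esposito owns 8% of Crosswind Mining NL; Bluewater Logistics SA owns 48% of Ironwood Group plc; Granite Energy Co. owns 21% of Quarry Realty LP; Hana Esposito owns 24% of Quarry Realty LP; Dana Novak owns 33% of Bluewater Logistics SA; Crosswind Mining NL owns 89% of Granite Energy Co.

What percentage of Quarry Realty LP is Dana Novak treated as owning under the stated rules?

By spousal attribution (R3), Dana Novak is treated as also owning Hana Esposito's interest in Bluewater Logistics SA, giving 33% + 15% = 48%.
By spousal attribution (R3), Dana Novak is treated as also owning Hana Esposito's interest in Crosswind Mining NL, giving 33% + 8% = 41%.
By spousal attribution (R3), Dana Novak is treated as owning Hana Esposito's 24% interest in Quarry Realty LP.
Chain via Bluewater Logistics SA → Ironwood Group plc (R2): 48% × 48% × 47% = 10.8288% of Quarry Realty LP.
Chain via Crosswind Mining NL → Granite Energy Co. (R2): 41% × 89% × 21% = 7.6629% of Quarry Realty LP.
Direct interest in Quarry Realty LP: 24%.
Aggregating (R1): 10.8288% + 7.6629% + 24% = 42.4917%.

42.4917%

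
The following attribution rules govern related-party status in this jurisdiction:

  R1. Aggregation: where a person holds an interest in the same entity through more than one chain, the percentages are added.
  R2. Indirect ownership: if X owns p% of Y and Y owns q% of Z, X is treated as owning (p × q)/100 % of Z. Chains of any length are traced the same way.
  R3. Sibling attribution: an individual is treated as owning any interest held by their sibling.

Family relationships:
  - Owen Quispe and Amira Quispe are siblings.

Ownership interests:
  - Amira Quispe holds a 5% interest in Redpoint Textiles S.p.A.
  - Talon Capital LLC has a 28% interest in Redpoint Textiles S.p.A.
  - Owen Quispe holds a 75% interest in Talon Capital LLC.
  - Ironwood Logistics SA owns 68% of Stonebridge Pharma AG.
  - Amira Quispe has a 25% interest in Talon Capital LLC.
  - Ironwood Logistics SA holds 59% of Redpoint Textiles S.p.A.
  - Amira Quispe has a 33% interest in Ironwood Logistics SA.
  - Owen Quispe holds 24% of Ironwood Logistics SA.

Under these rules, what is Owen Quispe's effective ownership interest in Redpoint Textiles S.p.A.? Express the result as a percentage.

66.63%

By sibling attribution (R3), Owen Quispe is treated as also owning Amira Quispe's interest in Talon Capital LLC, giving 75% + 25% = 100%.
By sibling attribution (R3), Owen Quispe is treated as also owning Amira Quispe's interest in Ironwood Logistics SA, giving 24% + 33% = 57%.
By sibling attribution (R3), Owen Quispe is treated as owning Amira Quispe's 5% interest in Redpoint Textiles S.p.A.
Chain via Talon Capital LLC (R2): 100% × 28% = 28% of Redpoint Textiles S.p.A.
Chain via Ironwood Logistics SA (R2): 57% × 59% = 33.63% of Redpoint Textiles S.p.A.
Direct interest in Redpoint Textiles S.p.A: 5%.
Aggregating (R1): 28% + 33.63% + 5% = 66.63%.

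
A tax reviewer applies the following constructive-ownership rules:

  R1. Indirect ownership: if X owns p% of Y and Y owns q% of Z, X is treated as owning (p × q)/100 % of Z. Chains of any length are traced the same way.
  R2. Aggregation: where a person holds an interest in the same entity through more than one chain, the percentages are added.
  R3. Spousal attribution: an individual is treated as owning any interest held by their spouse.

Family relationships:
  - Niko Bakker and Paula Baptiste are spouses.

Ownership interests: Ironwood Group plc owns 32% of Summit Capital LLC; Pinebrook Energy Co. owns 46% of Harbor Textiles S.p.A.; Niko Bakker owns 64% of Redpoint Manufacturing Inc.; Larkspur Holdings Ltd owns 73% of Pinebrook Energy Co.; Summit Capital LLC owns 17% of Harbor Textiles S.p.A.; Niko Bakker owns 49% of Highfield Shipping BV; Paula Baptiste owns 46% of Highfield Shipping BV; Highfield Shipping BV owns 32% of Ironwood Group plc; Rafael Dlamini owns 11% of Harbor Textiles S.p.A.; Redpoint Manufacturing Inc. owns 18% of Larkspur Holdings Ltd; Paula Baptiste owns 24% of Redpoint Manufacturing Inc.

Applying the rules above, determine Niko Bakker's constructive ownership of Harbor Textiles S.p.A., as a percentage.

By spousal attribution (R3), Niko Bakker is treated as also owning Paula Baptiste's interest in Redpoint Manufacturing Inc, giving 64% + 24% = 88%.
By spousal attribution (R3), Niko Bakker is treated as also owning Paula Baptiste's interest in Highfield Shipping BV, giving 49% + 46% = 95%.
Chain via Redpoint Manufacturing Inc. → Larkspur Holdings Ltd → Pinebrook Energy Co. (R1): 88% × 18% × 73% × 46% = 5.319072% of Harbor Textiles S.p.A.
Chain via Highfield Shipping BV → Ironwood Group plc → Summit Capital LLC (R1): 95% × 32% × 32% × 17% = 1.65376% of Harbor Textiles S.p.A.
Aggregating (R2): 5.319072% + 1.65376% = 6.972832%.

6.972832%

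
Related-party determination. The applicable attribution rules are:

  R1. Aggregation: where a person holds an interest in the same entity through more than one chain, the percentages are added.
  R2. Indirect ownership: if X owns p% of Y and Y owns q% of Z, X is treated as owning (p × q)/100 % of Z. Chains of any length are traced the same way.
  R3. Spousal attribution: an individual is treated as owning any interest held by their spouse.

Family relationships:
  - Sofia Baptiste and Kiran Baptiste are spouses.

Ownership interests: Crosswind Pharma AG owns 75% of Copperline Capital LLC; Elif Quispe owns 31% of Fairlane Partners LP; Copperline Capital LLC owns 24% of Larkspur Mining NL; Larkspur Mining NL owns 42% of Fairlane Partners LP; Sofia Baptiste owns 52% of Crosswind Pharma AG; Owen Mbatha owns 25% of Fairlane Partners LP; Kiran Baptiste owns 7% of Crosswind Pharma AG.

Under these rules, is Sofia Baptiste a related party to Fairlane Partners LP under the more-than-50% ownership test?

By spousal attribution (R3), Sofia Baptiste is treated as also owning Kiran Baptiste's interest in Crosswind Pharma AG, giving 52% + 7% = 59%.
Chain via Crosswind Pharma AG → Copperline Capital LLC → Larkspur Mining NL (R2): 59% × 75% × 24% × 42% = 4.4604% of Fairlane Partners LP.
4.4604% does not exceed the 50% threshold, so Sofia is not a related party to Fairlane Partners LP.

No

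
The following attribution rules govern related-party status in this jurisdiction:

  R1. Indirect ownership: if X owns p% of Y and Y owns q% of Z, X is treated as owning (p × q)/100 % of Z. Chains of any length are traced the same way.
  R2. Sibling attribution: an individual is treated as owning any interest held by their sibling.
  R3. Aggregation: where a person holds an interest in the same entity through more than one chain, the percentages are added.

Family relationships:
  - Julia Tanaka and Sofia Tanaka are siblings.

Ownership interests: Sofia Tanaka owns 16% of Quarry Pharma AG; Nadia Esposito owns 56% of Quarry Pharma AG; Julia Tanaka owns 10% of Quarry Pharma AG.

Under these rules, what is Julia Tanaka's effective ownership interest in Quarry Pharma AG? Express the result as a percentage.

By sibling attribution (R2), Julia Tanaka is treated as also owning Sofia Tanaka's interest in Quarry Pharma AG, giving 10% + 16% = 26%.
Direct interest in Quarry Pharma AG: 26%.

26%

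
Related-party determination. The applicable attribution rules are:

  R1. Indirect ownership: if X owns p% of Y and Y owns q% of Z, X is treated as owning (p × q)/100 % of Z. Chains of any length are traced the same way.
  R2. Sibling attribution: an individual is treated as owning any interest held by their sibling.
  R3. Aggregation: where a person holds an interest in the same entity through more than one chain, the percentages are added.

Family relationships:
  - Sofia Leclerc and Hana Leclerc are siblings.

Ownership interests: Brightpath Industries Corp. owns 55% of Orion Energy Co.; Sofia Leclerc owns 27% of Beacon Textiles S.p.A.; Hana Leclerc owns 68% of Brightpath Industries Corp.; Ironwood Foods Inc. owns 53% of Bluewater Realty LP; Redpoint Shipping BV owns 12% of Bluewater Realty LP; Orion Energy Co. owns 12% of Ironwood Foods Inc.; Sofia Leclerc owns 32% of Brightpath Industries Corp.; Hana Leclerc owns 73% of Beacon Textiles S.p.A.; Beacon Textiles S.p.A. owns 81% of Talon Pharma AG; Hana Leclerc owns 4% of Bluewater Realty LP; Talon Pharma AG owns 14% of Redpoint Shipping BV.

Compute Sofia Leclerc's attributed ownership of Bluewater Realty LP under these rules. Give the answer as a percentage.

8.8588%

By sibling attribution (R2), Sofia Leclerc is treated as also owning Hana Leclerc's interest in Beacon Textiles S.p.A, giving 27% + 73% = 100%.
By sibling attribution (R2), Sofia Leclerc is treated as also owning Hana Leclerc's interest in Brightpath Industries Corp, giving 32% + 68% = 100%.
By sibling attribution (R2), Sofia Leclerc is treated as owning Hana Leclerc's 4% interest in Bluewater Realty LP.
Chain via Beacon Textiles S.p.A. → Talon Pharma AG → Redpoint Shipping BV (R1): 100% × 81% × 14% × 12% = 1.3608% of Bluewater Realty LP.
Chain via Brightpath Industries Corp. → Orion Energy Co. → Ironwood Foods Inc. (R1): 100% × 55% × 12% × 53% = 3.498% of Bluewater Realty LP.
Direct interest in Bluewater Realty LP: 4%.
Aggregating (R3): 1.3608% + 3.498% + 4% = 8.8588%.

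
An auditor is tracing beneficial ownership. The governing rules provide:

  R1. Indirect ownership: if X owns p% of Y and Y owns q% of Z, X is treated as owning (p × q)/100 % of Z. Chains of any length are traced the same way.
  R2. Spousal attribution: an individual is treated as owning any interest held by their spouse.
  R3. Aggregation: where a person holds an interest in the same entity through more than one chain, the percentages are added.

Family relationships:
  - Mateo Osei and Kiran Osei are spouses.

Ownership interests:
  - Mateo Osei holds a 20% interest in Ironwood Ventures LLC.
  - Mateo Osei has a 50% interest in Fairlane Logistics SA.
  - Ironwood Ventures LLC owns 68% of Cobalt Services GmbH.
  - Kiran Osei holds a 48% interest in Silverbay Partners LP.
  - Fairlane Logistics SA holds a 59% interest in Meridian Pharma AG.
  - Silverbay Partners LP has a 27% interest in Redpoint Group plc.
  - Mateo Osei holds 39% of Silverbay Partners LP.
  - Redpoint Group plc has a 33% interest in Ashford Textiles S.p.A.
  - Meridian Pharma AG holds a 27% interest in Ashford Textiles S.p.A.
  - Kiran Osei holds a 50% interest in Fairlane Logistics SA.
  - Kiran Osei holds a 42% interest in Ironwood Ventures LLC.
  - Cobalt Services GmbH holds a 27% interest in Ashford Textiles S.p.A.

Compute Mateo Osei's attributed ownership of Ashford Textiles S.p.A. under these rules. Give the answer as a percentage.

35.0649%

By spousal attribution (R2), Mateo Osei is treated as also owning Kiran Osei's interest in Fairlane Logistics SA, giving 50% + 50% = 100%.
By spousal attribution (R2), Mateo Osei is treated as also owning Kiran Osei's interest in Silverbay Partners LP, giving 39% + 48% = 87%.
By spousal attribution (R2), Mateo Osei is treated as also owning Kiran Osei's interest in Ironwood Ventures LLC, giving 20% + 42% = 62%.
Chain via Fairlane Logistics SA → Meridian Pharma AG (R1): 100% × 59% × 27% = 15.93% of Ashford Textiles S.p.A.
Chain via Silverbay Partners LP → Redpoint Group plc (R1): 87% × 27% × 33% = 7.7517% of Ashford Textiles S.p.A.
Chain via Ironwood Ventures LLC → Cobalt Services GmbH (R1): 62% × 68% × 27% = 11.3832% of Ashford Textiles S.p.A.
Aggregating (R3): 15.93% + 7.7517% + 11.3832% = 35.0649%.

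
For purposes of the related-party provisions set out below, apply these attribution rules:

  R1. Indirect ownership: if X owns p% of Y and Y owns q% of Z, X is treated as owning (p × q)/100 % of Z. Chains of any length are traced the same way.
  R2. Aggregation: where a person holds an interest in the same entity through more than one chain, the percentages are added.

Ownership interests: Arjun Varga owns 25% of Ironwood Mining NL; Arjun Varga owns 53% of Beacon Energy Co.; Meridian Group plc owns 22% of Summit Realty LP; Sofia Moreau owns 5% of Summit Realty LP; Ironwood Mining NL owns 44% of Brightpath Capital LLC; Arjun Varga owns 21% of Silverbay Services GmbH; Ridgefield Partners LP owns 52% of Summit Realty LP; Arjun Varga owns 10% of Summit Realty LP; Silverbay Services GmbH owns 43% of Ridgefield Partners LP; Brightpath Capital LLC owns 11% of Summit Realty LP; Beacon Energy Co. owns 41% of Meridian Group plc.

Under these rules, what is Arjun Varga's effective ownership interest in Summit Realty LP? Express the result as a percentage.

Chain via Silverbay Services GmbH → Ridgefield Partners LP (R1): 21% × 43% × 52% = 4.6956% of Summit Realty LP.
Chain via Ironwood Mining NL → Brightpath Capital LLC (R1): 25% × 44% × 11% = 1.21% of Summit Realty LP.
Chain via Beacon Energy Co. → Meridian Group plc (R1): 53% × 41% × 22% = 4.7806% of Summit Realty LP.
Direct interest in Summit Realty LP: 10%.
Aggregating (R2): 4.6956% + 1.21% + 4.7806% + 10% = 20.6862%.

20.6862%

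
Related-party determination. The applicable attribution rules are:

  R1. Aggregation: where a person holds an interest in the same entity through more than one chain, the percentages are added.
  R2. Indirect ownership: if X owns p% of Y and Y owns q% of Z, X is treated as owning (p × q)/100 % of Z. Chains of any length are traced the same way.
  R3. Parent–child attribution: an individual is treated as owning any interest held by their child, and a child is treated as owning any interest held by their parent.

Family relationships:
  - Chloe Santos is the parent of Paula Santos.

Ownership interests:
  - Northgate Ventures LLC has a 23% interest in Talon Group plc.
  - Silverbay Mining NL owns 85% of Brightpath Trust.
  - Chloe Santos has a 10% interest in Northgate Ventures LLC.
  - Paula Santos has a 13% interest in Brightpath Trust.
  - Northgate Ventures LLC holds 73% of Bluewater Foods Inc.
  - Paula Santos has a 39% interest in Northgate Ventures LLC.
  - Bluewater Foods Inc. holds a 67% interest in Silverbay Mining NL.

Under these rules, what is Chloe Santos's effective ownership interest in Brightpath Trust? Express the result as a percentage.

By parent–child attribution (R3), Chloe Santos is treated as also owning Paula Santos's interest in Northgate Ventures LLC, giving 10% + 39% = 49%.
By parent–child attribution (R3), Chloe Santos is treated as owning Paula Santos's 13% interest in Brightpath Trust.
Chain via Northgate Ventures LLC → Bluewater Foods Inc. → Silverbay Mining NL (R2): 49% × 73% × 67% × 85% = 20.371015% of Brightpath Trust.
Direct interest in Brightpath Trust: 13%.
Aggregating (R1): 20.371015% + 13% = 33.371015%.

33.371015%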